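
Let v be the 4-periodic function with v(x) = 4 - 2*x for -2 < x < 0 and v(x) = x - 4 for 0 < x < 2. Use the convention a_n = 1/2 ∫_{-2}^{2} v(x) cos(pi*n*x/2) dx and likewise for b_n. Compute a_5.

-12/(25*pi**2)

a_5 = 1/2 ∫_{-2}^{2} v(x) cos(5*pi*x/2) dx.
Split the integral at the breakpoints.
Integrating by parts (boundary term plus one more integral), an antiderivative of (4 - 2*x) cos(5*pi*x/2) is -4*x*sin(5*pi*x/2)/(5*pi) + 8*sin(5*pi*x/2)/(5*pi) - 8*cos(5*pi*x/2)/(25*pi**2); evaluating from -2 to 0: ∫_{-2}^{0} (4 - 2*x) cos(5*pi*x/2) dx = (-8/(25*pi**2)) - (8/(25*pi**2)) = -16/(25*pi**2).
Integrating by parts (boundary term plus one more integral), an antiderivative of (x - 4) cos(5*pi*x/2) is 2*x*sin(5*pi*x/2)/(5*pi) - 8*sin(5*pi*x/2)/(5*pi) + 4*cos(5*pi*x/2)/(25*pi**2); evaluating from 0 to 2: ∫_{0}^{2} (x - 4) cos(5*pi*x/2) dx = (-4/(25*pi**2)) - (4/(25*pi**2)) = -8/(25*pi**2).
Summing the pieces and multiplying by (1/2) gives a_5 = -12/(25*pi**2).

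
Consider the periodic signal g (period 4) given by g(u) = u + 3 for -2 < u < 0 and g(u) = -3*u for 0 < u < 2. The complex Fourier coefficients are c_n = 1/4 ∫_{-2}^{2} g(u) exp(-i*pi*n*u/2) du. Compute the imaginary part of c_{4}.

-1/(2*pi)

Since g is real-valued, Im(c_{4}) = -1/4 ∫_{-2}^{2} g(u) sin(2*pi*u) du = -b_{4}/2.
Split the integral at the breakpoints.
Integrating by parts (boundary term plus one more integral), an antiderivative of (u + 3) sin(2*pi*u) is -u*cos(2*pi*u)/(2*pi) + sin(2*pi*u)/(4*pi**2) - 3*cos(2*pi*u)/(2*pi); evaluating from -2 to 0: ∫_{-2}^{0} (u + 3) sin(2*pi*u) du = (-3/(2*pi)) - (-1/(2*pi)) = -1/pi.
Integrating by parts (boundary term plus one more integral), an antiderivative of (-3*u) sin(2*pi*u) is 3*u*cos(2*pi*u)/(2*pi) - 3*sin(2*pi*u)/(4*pi**2); evaluating from 0 to 2: ∫_{0}^{2} (-3*u) sin(2*pi*u) du = (3/pi) - (0) = 3/pi.
So ∫_{-2}^{2} g(u) sin(2*pi*u) du = 2/pi.
Hence Im(c_{4}) = (-1/4)·(2/pi) = -1/(2*pi).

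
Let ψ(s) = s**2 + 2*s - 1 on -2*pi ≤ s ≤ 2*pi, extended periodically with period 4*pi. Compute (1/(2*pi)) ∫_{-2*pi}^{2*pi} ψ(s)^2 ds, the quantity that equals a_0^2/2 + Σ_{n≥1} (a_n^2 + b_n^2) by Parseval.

(1/(2*pi)) ∫_{-2*pi}^{2*pi} ψ(s)^2 ds = (1/(2*pi)) · (4*pi*(15 + 40*pi**2 + 48*pi**4)/15) = 2 + 16*pi**2/3 + 32*pi**4/5.

2 + 16*pi**2/3 + 32*pi**4/5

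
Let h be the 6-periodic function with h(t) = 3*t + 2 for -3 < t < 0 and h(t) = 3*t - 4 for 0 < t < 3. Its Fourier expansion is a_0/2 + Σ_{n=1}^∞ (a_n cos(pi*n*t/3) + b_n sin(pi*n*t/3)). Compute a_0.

-2

a_0 = 1/3 ∫_{-3}^{3} h(t) dt = 1/3 · (-6) = -2.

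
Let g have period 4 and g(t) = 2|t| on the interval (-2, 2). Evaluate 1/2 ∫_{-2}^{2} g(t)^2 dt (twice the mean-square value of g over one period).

32/3

1/2 ∫_{-2}^{2} g(t)^2 dt = 1/2 · (64/3) = 32/3.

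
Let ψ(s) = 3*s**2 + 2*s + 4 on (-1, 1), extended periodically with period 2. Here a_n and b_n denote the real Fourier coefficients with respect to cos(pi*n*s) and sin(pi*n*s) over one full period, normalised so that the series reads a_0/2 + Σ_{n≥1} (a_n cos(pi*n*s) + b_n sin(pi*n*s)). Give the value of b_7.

4/(7*pi)

b_7 = ∫_{-1}^{1} ψ(s) sin(7*pi*s) ds.
Integrating by parts twice (tabular method), an antiderivative of (3*s**2 + 2*s + 4) sin(7*pi*s) is -3*s**2*cos(7*pi*s)/(7*pi) + 6*s*sin(7*pi*s)/(49*pi**2) - 2*s*cos(7*pi*s)/(7*pi) + 2*sin(7*pi*s)/(49*pi**2) - 4*cos(7*pi*s)/(7*pi) + 6*cos(7*pi*s)/(343*pi**3); evaluating from -1 to 1: ∫_{-1}^{1} (3*s**2 + 2*s + 4) sin(7*pi*s) ds = (3*(-2 + 147*pi**2)/(343*pi**3)) - ((-6 + 245*pi**2)/(343*pi**3)) = 4/(7*pi).
Hence b_7 = 4/(7*pi).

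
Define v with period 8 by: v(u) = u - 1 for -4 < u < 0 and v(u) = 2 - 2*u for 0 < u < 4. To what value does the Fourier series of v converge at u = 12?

-11/2

u = 12 differs from u = -4 by 2 full period(s), and the series is 8-periodic.
At u = -4 the one-sided limits are v(-4^-) = -6 and v(-4^+) = -5.
By Dirichlet's theorem the series converges to their average, [(-6) + (-5)]/2 = -11/2.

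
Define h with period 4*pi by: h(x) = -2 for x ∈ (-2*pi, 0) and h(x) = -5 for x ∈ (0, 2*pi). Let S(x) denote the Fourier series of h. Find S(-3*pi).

-5

x = -3*pi differs from x = pi by -1 full period(s), and the series is 4*pi-periodic.
h is continuous at x = pi with value -5, so the series converges to -5 there.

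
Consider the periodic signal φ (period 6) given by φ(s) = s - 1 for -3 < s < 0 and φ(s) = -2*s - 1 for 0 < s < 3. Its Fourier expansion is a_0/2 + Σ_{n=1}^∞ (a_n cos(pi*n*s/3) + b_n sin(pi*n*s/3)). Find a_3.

2/pi**2

a_3 = 1/3 ∫_{-3}^{3} φ(s) cos(pi*s) ds.
Split the integral at the breakpoints.
Integrating by parts (boundary term plus one more integral), an antiderivative of (s - 1) cos(pi*s) is s*sin(pi*s)/pi - sin(pi*s)/pi + cos(pi*s)/pi**2; evaluating from -3 to 0: ∫_{-3}^{0} (s - 1) cos(pi*s) ds = (pi**(-2)) - (-1/pi**2) = 2/pi**2.
Integrating by parts (boundary term plus one more integral), an antiderivative of (-2*s - 1) cos(pi*s) is -2*s*sin(pi*s)/pi - sin(pi*s)/pi - 2*cos(pi*s)/pi**2; evaluating from 0 to 3: ∫_{0}^{3} (-2*s - 1) cos(pi*s) ds = (2/pi**2) - (-2/pi**2) = 4/pi**2.
Summing the pieces and multiplying by (1/3) gives a_3 = 2/pi**2.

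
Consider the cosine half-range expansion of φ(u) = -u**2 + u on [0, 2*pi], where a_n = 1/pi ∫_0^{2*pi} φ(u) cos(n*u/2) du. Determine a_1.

a_1 = 1/pi ∫_0^{2*pi} (-u**2 + u) cos(u/2) du.
Integrating by parts twice (tabular method), an antiderivative of (-u**2 + u) cos(u/2) is -2*u**2*sin(u/2) + 2*u*sin(u/2) - 8*u*cos(u/2) + 16*sin(u/2) + 4*cos(u/2); evaluating from 0 to 2*pi: ∫_{0}^{2*pi} (-u**2 + u) cos(u/2) du = (-4 + 16*pi) - (4) = -8 + 16*pi.
Hence a_1 = (1/pi)·(-8 + 16*pi) = 16 - 8/pi.

16 - 8/pi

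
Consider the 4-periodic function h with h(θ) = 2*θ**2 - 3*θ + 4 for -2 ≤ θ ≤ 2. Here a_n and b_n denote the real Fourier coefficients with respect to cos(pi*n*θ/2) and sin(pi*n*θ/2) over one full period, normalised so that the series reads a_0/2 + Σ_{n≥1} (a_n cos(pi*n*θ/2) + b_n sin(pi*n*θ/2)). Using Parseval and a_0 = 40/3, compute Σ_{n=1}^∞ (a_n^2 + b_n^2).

1592/45

Parseval: a_0^2/2 + Σ_{n≥1} (a_n^2+b_n^2) = 1/2 ∫_{-2}^{2} h(θ)^2 dθ = 1864/15.
Subtract a_0^2/2 = 800/9: Σ (a_n^2+b_n^2) = 1592/45.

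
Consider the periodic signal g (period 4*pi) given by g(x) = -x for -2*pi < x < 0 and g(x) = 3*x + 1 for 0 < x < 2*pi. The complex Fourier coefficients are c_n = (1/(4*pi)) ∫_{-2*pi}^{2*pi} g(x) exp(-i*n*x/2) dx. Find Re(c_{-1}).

Since g is real-valued, Re(c_{-1}) = (1/(4*pi)) ∫_{-2*pi}^{2*pi} g(x) cos(-x/2) dx = a_{1}/2.
Split the integral at the breakpoints.
Integrating by parts (boundary term plus one more integral), an antiderivative of (-x) cos(-x/2) is -2*x*sin(x/2) - 4*cos(x/2); evaluating from -2*pi to 0: ∫_{-2*pi}^{0} (-x) cos(-x/2) dx = (-4) - (4) = -8.
Integrating by parts (boundary term plus one more integral), an antiderivative of (3*x + 1) cos(-x/2) is 6*x*sin(x/2) + 2*sin(x/2) + 12*cos(x/2); evaluating from 0 to 2*pi: ∫_{0}^{2*pi} (3*x + 1) cos(-x/2) dx = (-12) - (12) = -24.
So ∫_{-2*pi}^{2*pi} g(x) cos(-x/2) dx = -32.
Hence Re(c_{-1}) = (1/(4*pi))·(-32) = -8/pi.

-8/pi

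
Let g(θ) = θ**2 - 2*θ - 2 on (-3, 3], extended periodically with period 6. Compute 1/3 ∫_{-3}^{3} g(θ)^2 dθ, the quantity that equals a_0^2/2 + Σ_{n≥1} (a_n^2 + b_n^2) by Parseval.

202/5

1/3 ∫_{-3}^{3} g(θ)^2 dθ = 1/3 · (606/5) = 202/5.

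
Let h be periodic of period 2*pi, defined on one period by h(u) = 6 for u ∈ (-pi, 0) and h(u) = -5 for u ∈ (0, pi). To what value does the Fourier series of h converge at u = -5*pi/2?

u = -5*pi/2 differs from u = -pi/2 by -1 full period(s), and the series is 2*pi-periodic.
h is continuous at u = -pi/2 with value 6, so the series converges to 6 there.

6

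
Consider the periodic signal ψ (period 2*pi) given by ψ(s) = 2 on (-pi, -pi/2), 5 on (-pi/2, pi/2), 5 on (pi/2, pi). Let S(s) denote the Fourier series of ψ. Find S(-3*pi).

s = -3*pi differs from s = -pi by -1 full period(s), and the series is 2*pi-periodic.
At s = -pi the one-sided limits are ψ(-pi^-) = 5 and ψ(-pi^+) = 2.
By Dirichlet's theorem the series converges to their average, [(5) + (2)]/2 = 7/2.

7/2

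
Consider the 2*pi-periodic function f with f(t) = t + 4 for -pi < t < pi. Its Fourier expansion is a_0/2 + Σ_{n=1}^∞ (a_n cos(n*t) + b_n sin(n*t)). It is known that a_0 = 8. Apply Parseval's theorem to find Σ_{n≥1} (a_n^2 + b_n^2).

2*pi**2/3

Parseval: a_0^2/2 + Σ_{n≥1} (a_n^2+b_n^2) = 1/pi ∫_{-pi}^{pi} f(t)^2 dt = 2*pi**2/3 + 32.
Subtract a_0^2/2 = 32: Σ (a_n^2+b_n^2) = 2*pi**2/3.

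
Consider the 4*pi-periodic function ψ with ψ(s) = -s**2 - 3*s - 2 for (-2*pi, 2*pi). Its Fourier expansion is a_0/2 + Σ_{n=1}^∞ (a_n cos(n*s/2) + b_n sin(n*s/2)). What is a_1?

a_1 = (1/(2*pi)) ∫_{-2*pi}^{2*pi} ψ(s) cos(s/2) ds.
Integrating by parts twice (tabular method), an antiderivative of (-s**2 - 3*s - 2) cos(s/2) is -2*s**2*sin(s/2) - 6*s*sin(s/2) - 8*s*cos(s/2) + 12*sin(s/2) - 12*cos(s/2); evaluating from -2*pi to 2*pi: ∫_{-2*pi}^{2*pi} (-s**2 - 3*s - 2) cos(s/2) ds = (12 + 16*pi) - (12 - 16*pi) = 32*pi.
Hence a_1 = (1/(2*pi))·(32*pi) = 16.

16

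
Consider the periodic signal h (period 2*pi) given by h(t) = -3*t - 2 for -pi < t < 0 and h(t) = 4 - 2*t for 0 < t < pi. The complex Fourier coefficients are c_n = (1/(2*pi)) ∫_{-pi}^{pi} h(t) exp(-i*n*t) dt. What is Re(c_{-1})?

Since h is real-valued, Re(c_{-1}) = (1/(2*pi)) ∫_{-pi}^{pi} h(t) cos(-t) dt = a_{1}/2.
Split the integral at the breakpoints.
Integrating by parts (boundary term plus one more integral), an antiderivative of (-3*t - 2) cos(-t) is -3*t*sin(t) - 2*sin(t) - 3*cos(t); evaluating from -pi to 0: ∫_{-pi}^{0} (-3*t - 2) cos(-t) dt = (-3) - (3) = -6.
Integrating by parts (boundary term plus one more integral), an antiderivative of (4 - 2*t) cos(-t) is -2*t*sin(t) + 4*sin(t) - 2*cos(t); evaluating from 0 to pi: ∫_{0}^{pi} (4 - 2*t) cos(-t) dt = (2) - (-2) = 4.
So ∫_{-pi}^{pi} h(t) cos(-t) dt = -2.
Hence Re(c_{-1}) = (1/(2*pi))·(-2) = -1/pi.

-1/pi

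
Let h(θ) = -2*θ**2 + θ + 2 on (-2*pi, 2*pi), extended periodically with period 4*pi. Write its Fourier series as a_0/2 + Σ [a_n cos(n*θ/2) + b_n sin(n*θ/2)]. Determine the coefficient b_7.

4/7

b_7 = (1/(2*pi)) ∫_{-2*pi}^{2*pi} h(θ) sin(7*θ/2) dθ.
Integrating by parts twice (tabular method), an antiderivative of (-2*θ**2 + θ + 2) sin(7*θ/2) is 4*θ**2*cos(7*θ/2)/7 - 16*θ*sin(7*θ/2)/49 - 2*θ*cos(7*θ/2)/7 + 4*sin(7*θ/2)/49 - 228*cos(7*θ/2)/343; evaluating from -2*pi to 2*pi: ∫_{-2*pi}^{2*pi} (-2*θ**2 + θ + 2) sin(7*θ/2) dθ = (-16*pi**2/7 + 228/343 + 4*pi/7) - (-16*pi**2/7 - 4*pi/7 + 228/343) = 8*pi/7.
Hence b_7 = (1/(2*pi))·(8*pi/7) = 4/7.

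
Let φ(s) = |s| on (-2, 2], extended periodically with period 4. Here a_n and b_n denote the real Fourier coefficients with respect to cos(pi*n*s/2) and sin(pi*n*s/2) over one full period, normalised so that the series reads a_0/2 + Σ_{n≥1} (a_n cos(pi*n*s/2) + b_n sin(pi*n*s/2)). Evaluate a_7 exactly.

-8/(49*pi**2)

a_7 = 1/2 ∫_{-2}^{2} φ(s) cos(7*pi*s/2) ds.
φ is even and cos(7*pi*s/2) is even, so the integrand is even and a_7 = ∫_0^{2} φ(s) cos(7*pi*s/2) ds.
Integrating by parts (boundary term plus one more integral), an antiderivative of (s) cos(7*pi*s/2) is 2*s*sin(7*pi*s/2)/(7*pi) + 4*cos(7*pi*s/2)/(49*pi**2); evaluating from 0 to 2: ∫_{0}^{2} (s) cos(7*pi*s/2) ds = (-4/(49*pi**2)) - (4/(49*pi**2)) = -8/(49*pi**2).
Hence a_7 = -8/(49*pi**2).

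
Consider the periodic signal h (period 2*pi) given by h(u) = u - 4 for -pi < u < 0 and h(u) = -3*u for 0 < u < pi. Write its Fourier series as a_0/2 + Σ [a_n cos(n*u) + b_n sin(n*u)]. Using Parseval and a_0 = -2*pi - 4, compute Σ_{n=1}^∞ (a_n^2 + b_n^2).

-4*pi + 8 + 4*pi**2/3

Parseval: a_0^2/2 + Σ_{n≥1} (a_n^2+b_n^2) = 1/pi ∫_{-pi}^{pi} h(u)^2 du = 4*pi + 16 + 10*pi**2/3.
Subtract a_0^2/2 = 2*(2 + pi)**2: Σ (a_n^2+b_n^2) = -4*pi + 8 + 4*pi**2/3.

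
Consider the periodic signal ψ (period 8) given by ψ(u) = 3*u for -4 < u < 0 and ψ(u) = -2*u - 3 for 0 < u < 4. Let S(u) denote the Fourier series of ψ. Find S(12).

-23/2

u = 12 differs from u = 4 by 1 full period(s), and the series is 8-periodic.
At u = 4 the one-sided limits are ψ(4^-) = -11 and ψ(4^+) = -12.
By Dirichlet's theorem the series converges to their average, [(-11) + (-12)]/2 = -23/2.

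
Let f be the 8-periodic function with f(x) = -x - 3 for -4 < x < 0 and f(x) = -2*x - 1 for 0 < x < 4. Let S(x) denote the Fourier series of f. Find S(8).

-2

x = 8 differs from x = 0 by 1 full period(s), and the series is 8-periodic.
At x = 0 the one-sided limits are f(0^-) = -3 and f(0^+) = -1.
By Dirichlet's theorem the series converges to their average, [(-3) + (-1)]/2 = -2.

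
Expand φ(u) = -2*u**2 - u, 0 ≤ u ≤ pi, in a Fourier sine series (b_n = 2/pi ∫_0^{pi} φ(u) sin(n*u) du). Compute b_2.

1 + 2*pi

b_2 = 2/pi ∫_0^{pi} (-2*u**2 - u) sin(2*u) du.
Integrating by parts twice (tabular method), an antiderivative of (-2*u**2 - u) sin(2*u) is u**2*cos(2*u) - u*sin(2*u) + u*cos(2*u)/2 - sin(2*u)/4 - cos(2*u)/2; evaluating from 0 to pi: ∫_{0}^{pi} (-2*u**2 - u) sin(2*u) du = (-1/2 + pi/2 + pi**2) - (-1/2) = pi*(1/2 + pi).
Hence b_2 = (2/pi)·(pi*(1/2 + pi)) = 1 + 2*pi.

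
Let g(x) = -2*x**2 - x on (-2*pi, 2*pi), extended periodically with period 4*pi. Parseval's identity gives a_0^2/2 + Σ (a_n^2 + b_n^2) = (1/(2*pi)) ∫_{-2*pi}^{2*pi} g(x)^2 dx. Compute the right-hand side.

(1/(2*pi)) ∫_{-2*pi}^{2*pi} g(x)^2 dx = (1/(2*pi)) · (16*pi**3*(5 + 48*pi**2)/15) = 8*pi**2*(5 + 48*pi**2)/15.

8*pi**2*(5 + 48*pi**2)/15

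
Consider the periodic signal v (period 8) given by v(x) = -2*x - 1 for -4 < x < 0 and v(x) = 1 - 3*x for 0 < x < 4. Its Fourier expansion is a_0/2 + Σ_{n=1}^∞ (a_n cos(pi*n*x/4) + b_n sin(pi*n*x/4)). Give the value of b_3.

b_3 = 1/4 ∫_{-4}^{4} v(x) sin(3*pi*x/4) dx.
Split the integral at the breakpoints.
Integrating by parts (boundary term plus one more integral), an antiderivative of (-2*x - 1) sin(3*pi*x/4) is 8*x*cos(3*pi*x/4)/(3*pi) - 32*sin(3*pi*x/4)/(9*pi**2) + 4*cos(3*pi*x/4)/(3*pi); evaluating from -4 to 0: ∫_{-4}^{0} (-2*x - 1) sin(3*pi*x/4) dx = (4/(3*pi)) - (28/(3*pi)) = -8/pi.
Integrating by parts (boundary term plus one more integral), an antiderivative of (1 - 3*x) sin(3*pi*x/4) is 4*x*cos(3*pi*x/4)/pi - 16*sin(3*pi*x/4)/(3*pi**2) - 4*cos(3*pi*x/4)/(3*pi); evaluating from 0 to 4: ∫_{0}^{4} (1 - 3*x) sin(3*pi*x/4) dx = (-44/(3*pi)) - (-4/(3*pi)) = -40/(3*pi).
Summing the pieces and multiplying by (1/4) gives b_3 = -16/(3*pi).

-16/(3*pi)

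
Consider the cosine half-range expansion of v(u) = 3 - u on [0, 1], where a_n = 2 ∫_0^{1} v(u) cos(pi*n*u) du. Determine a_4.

a_4 = 2 ∫_0^{1} (3 - u) cos(4*pi*u) du.
Integrating by parts (boundary term plus one more integral), an antiderivative of (3 - u) cos(4*pi*u) is -u*sin(4*pi*u)/(4*pi) + 3*sin(4*pi*u)/(4*pi) - cos(4*pi*u)/(16*pi**2); evaluating from 0 to 1: ∫_{0}^{1} (3 - u) cos(4*pi*u) du = (-1/(16*pi**2)) - (-1/(16*pi**2)) = 0.
Hence a_4 = 2·(0) = 0.

0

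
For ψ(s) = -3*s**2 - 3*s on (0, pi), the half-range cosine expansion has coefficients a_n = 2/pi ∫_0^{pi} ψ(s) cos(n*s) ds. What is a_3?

a_3 = 2/pi ∫_0^{pi} (-3*s**2 - 3*s) cos(3*s) ds.
Integrating by parts twice (tabular method), an antiderivative of (-3*s**2 - 3*s) cos(3*s) is -s**2*sin(3*s) - s*sin(3*s) - 2*s*cos(3*s)/3 + 2*sin(3*s)/9 - cos(3*s)/3; evaluating from 0 to pi: ∫_{0}^{pi} (-3*s**2 - 3*s) cos(3*s) ds = (1/3 + 2*pi/3) - (-1/3) = 2/3 + 2*pi/3.
Hence a_3 = (2/pi)·(2/3 + 2*pi/3) = 4*(1 + pi)/(3*pi).

4*(1 + pi)/(3*pi)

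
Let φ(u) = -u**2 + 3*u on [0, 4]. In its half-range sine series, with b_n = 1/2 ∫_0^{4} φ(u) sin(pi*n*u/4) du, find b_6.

4/(3*pi)

b_6 = 1/2 ∫_0^{4} (-u**2 + 3*u) sin(3*pi*u/2) du.
Integrating by parts twice (tabular method), an antiderivative of (-u**2 + 3*u) sin(3*pi*u/2) is 2*u**2*cos(3*pi*u/2)/(3*pi) - 8*u*sin(3*pi*u/2)/(9*pi**2) - 2*u*cos(3*pi*u/2)/pi + 4*sin(3*pi*u/2)/(3*pi**2) - 16*cos(3*pi*u/2)/(27*pi**3); evaluating from 0 to 4: ∫_{0}^{4} (-u**2 + 3*u) sin(3*pi*u/2) du = (8*(-2 + 9*pi**2)/(27*pi**3)) - (-16/(27*pi**3)) = 8/(3*pi).
Hence b_6 = (1/2)·(8/(3*pi)) = 4/(3*pi).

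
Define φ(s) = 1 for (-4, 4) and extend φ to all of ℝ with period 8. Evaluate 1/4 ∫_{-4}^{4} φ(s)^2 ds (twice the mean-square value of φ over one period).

1/4 ∫_{-4}^{4} φ(s)^2 ds = 1/4 · (8) = 2.

2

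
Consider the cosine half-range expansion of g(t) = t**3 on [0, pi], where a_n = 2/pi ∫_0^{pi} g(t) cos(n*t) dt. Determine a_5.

6*(4 - 25*pi**2)/(625*pi)

a_5 = 2/pi ∫_0^{pi} (t**3) cos(5*t) dt.
Integrating by parts three times (tabular method), an antiderivative of (t**3) cos(5*t) is t**3*sin(5*t)/5 + 3*t**2*cos(5*t)/25 - 6*t*sin(5*t)/125 - 6*cos(5*t)/625; evaluating from 0 to pi: ∫_{0}^{pi} (t**3) cos(5*t) dt = (6/625 - 3*pi**2/25) - (-6/625) = 12/625 - 3*pi**2/25.
Hence a_5 = (2/pi)·(12/625 - 3*pi**2/25) = 6*(4 - 25*pi**2)/(625*pi).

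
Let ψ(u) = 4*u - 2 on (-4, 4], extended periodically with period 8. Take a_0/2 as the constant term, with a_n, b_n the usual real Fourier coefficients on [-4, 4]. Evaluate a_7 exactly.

a_7 = 1/4 ∫_{-4}^{4} ψ(u) cos(7*pi*u/4) du.
Integrating by parts (boundary term plus one more integral), an antiderivative of (4*u - 2) cos(7*pi*u/4) is 16*u*sin(7*pi*u/4)/(7*pi) - 8*sin(7*pi*u/4)/(7*pi) + 64*cos(7*pi*u/4)/(49*pi**2); evaluating from -4 to 4: ∫_{-4}^{4} (4*u - 2) cos(7*pi*u/4) du = (-64/(49*pi**2)) - (-64/(49*pi**2)) = 0.
Hence a_7 = (1/4)·(0) = 0.

0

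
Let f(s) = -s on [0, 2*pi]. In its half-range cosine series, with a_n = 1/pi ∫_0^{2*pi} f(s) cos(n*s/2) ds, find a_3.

8/(9*pi)

a_3 = 1/pi ∫_0^{2*pi} (-s) cos(3*s/2) ds.
Integrating by parts (boundary term plus one more integral), an antiderivative of (-s) cos(3*s/2) is -2*s*sin(3*s/2)/3 - 4*cos(3*s/2)/9; evaluating from 0 to 2*pi: ∫_{0}^{2*pi} (-s) cos(3*s/2) ds = (4/9) - (-4/9) = 8/9.
Hence a_3 = (1/pi)·(8/9) = 8/(9*pi).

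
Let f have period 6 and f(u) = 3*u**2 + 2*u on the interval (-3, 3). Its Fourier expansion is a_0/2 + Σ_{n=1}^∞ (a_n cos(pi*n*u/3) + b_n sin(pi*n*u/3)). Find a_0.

a_0 = 1/3 ∫_{-3}^{3} f(u) du = 1/3 · (54) = 18.

18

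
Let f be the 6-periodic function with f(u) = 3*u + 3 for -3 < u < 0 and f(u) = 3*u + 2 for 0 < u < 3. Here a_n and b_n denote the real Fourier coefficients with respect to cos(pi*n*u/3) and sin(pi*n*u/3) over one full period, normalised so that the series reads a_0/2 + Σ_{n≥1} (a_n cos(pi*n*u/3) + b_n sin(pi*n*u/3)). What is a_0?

a_0 = 1/3 ∫_{-3}^{3} f(u) du = 1/3 · (15) = 5.

5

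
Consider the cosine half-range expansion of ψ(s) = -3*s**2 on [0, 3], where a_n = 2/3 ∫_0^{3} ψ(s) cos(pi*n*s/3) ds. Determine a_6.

a_6 = 2/3 ∫_0^{3} (-3*s**2) cos(2*pi*s) ds.
Integrating by parts twice (tabular method), an antiderivative of (-3*s**2) cos(2*pi*s) is -3*s**2*sin(2*pi*s)/(2*pi) - 3*s*cos(2*pi*s)/(2*pi**2) + 3*sin(2*pi*s)/(4*pi**3); evaluating from 0 to 3: ∫_{0}^{3} (-3*s**2) cos(2*pi*s) ds = (-9/(2*pi**2)) - (0) = -9/(2*pi**2).
Hence a_6 = (2/3)·(-9/(2*pi**2)) = -3/pi**2.

-3/pi**2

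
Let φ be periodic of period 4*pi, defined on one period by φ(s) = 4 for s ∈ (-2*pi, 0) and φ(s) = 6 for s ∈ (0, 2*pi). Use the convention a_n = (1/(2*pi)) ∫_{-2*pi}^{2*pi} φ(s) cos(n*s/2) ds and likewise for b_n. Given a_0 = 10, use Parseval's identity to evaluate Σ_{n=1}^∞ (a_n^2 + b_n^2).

2

Parseval: a_0^2/2 + Σ_{n≥1} (a_n^2+b_n^2) = (1/(2*pi)) ∫_{-2*pi}^{2*pi} φ(s)^2 ds = 52.
Subtract a_0^2/2 = 50: Σ (a_n^2+b_n^2) = 2.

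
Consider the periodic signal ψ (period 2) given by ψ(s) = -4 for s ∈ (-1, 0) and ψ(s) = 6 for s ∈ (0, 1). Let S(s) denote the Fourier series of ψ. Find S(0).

At s = 0 the one-sided limits are ψ(0^-) = -4 and ψ(0^+) = 6.
By Dirichlet's theorem the series converges to their average, [(-4) + (6)]/2 = 1.

1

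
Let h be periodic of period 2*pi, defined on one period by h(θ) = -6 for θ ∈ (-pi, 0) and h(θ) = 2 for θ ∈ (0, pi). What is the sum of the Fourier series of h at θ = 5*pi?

θ = 5*pi differs from θ = pi by 2 full period(s), and the series is 2*pi-periodic.
At θ = pi the one-sided limits are h(pi^-) = 2 and h(pi^+) = -6.
By Dirichlet's theorem the series converges to their average, [(2) + (-6)]/2 = -2.

-2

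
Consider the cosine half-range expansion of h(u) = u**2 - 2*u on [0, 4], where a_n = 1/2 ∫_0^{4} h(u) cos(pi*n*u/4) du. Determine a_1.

-32/pi**2

a_1 = 1/2 ∫_0^{4} (u**2 - 2*u) cos(pi*u/4) du.
Integrating by parts twice (tabular method), an antiderivative of (u**2 - 2*u) cos(pi*u/4) is 4*u**2*sin(pi*u/4)/pi - 8*u*sin(pi*u/4)/pi + 32*u*cos(pi*u/4)/pi**2 - 128*sin(pi*u/4)/pi**3 - 32*cos(pi*u/4)/pi**2; evaluating from 0 to 4: ∫_{0}^{4} (u**2 - 2*u) cos(pi*u/4) du = (-96/pi**2) - (-32/pi**2) = -64/pi**2.
Hence a_1 = (1/2)·(-64/pi**2) = -32/pi**2.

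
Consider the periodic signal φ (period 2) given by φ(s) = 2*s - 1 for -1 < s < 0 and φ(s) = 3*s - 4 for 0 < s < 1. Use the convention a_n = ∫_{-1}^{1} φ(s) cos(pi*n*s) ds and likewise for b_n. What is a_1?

a_1 = ∫_{-1}^{1} φ(s) cos(pi*s) ds.
Split the integral at the breakpoints.
Integrating by parts (boundary term plus one more integral), an antiderivative of (2*s - 1) cos(pi*s) is 2*s*sin(pi*s)/pi - sin(pi*s)/pi + 2*cos(pi*s)/pi**2; evaluating from -1 to 0: ∫_{-1}^{0} (2*s - 1) cos(pi*s) ds = (2/pi**2) - (-2/pi**2) = 4/pi**2.
Integrating by parts (boundary term plus one more integral), an antiderivative of (3*s - 4) cos(pi*s) is 3*s*sin(pi*s)/pi - 4*sin(pi*s)/pi + 3*cos(pi*s)/pi**2; evaluating from 0 to 1: ∫_{0}^{1} (3*s - 4) cos(pi*s) ds = (-3/pi**2) - (3/pi**2) = -6/pi**2.
Summing the pieces gives a_1 = -2/pi**2.

-2/pi**2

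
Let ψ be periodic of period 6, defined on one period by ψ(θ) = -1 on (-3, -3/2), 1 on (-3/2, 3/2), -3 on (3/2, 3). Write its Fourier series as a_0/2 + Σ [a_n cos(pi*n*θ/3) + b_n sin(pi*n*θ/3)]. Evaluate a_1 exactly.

6/pi

a_1 = 1/3 ∫_{-3}^{3} ψ(θ) cos(pi*θ/3) dθ.
Split the integral at the breakpoints.
Directly, an antiderivative of (-1) cos(pi*θ/3) is -3*sin(pi*θ/3)/pi; evaluating from -3 to -3/2: ∫_{-3}^{-3/2} (-1) cos(pi*θ/3) dθ = (3/pi) - (0) = 3/pi.
Directly, an antiderivative of (1) cos(pi*θ/3) is 3*sin(pi*θ/3)/pi; evaluating from -3/2 to 3/2: ∫_{-3/2}^{3/2} (1) cos(pi*θ/3) dθ = (3/pi) - (-3/pi) = 6/pi.
Directly, an antiderivative of (-3) cos(pi*θ/3) is -9*sin(pi*θ/3)/pi; evaluating from 3/2 to 3: ∫_{3/2}^{3} (-3) cos(pi*θ/3) dθ = (0) - (-9/pi) = 9/pi.
Summing the pieces and multiplying by (1/3) gives a_1 = 6/pi.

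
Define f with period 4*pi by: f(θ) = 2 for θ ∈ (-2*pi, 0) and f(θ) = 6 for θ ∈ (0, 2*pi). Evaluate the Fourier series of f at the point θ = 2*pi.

At θ = 2*pi the one-sided limits are f(2*pi^-) = 6 and f(2*pi^+) = 2.
By Dirichlet's theorem the series converges to their average, [(6) + (2)]/2 = 4.

4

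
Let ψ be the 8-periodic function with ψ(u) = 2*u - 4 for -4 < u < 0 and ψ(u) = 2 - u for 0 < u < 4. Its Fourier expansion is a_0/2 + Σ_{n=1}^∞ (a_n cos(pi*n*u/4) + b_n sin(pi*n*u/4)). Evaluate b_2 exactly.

-2/pi

b_2 = 1/4 ∫_{-4}^{4} ψ(u) sin(pi*u/2) du.
Split the integral at the breakpoints.
Integrating by parts (boundary term plus one more integral), an antiderivative of (2*u - 4) sin(pi*u/2) is -4*u*cos(pi*u/2)/pi + 8*sin(pi*u/2)/pi**2 + 8*cos(pi*u/2)/pi; evaluating from -4 to 0: ∫_{-4}^{0} (2*u - 4) sin(pi*u/2) du = (8/pi) - (24/pi) = -16/pi.
Integrating by parts (boundary term plus one more integral), an antiderivative of (2 - u) sin(pi*u/2) is 2*u*cos(pi*u/2)/pi - 4*sin(pi*u/2)/pi**2 - 4*cos(pi*u/2)/pi; evaluating from 0 to 4: ∫_{0}^{4} (2 - u) sin(pi*u/2) du = (4/pi) - (-4/pi) = 8/pi.
Summing the pieces and multiplying by (1/4) gives b_2 = -2/pi.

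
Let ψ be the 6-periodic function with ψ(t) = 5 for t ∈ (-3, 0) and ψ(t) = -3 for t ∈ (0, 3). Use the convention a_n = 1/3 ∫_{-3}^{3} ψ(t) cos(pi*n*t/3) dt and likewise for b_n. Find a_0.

2

a_0 = 1/3 ∫_{-3}^{3} ψ(t) dt = 1/3 · (6) = 2.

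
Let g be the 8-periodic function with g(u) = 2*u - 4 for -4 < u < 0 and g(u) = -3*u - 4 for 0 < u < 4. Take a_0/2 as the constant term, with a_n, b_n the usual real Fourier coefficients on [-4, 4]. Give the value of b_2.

2/pi

b_2 = 1/4 ∫_{-4}^{4} g(u) sin(pi*u/2) du.
Split the integral at the breakpoints.
Integrating by parts (boundary term plus one more integral), an antiderivative of (2*u - 4) sin(pi*u/2) is -4*u*cos(pi*u/2)/pi + 8*sin(pi*u/2)/pi**2 + 8*cos(pi*u/2)/pi; evaluating from -4 to 0: ∫_{-4}^{0} (2*u - 4) sin(pi*u/2) du = (8/pi) - (24/pi) = -16/pi.
Integrating by parts (boundary term plus one more integral), an antiderivative of (-3*u - 4) sin(pi*u/2) is 6*u*cos(pi*u/2)/pi - 12*sin(pi*u/2)/pi**2 + 8*cos(pi*u/2)/pi; evaluating from 0 to 4: ∫_{0}^{4} (-3*u - 4) sin(pi*u/2) du = (32/pi) - (8/pi) = 24/pi.
Summing the pieces and multiplying by (1/4) gives b_2 = 2/pi.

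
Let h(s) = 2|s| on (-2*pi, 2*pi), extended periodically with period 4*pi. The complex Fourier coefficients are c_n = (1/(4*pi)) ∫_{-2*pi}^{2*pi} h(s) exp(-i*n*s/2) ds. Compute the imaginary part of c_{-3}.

Since h is real-valued, Im(c_{-3}) = -(1/(4*pi)) ∫_{-2*pi}^{2*pi} h(s) sin(-3*s/2) ds = b_{3}/2.
(h is even, so the integrand is odd over a symmetric interval and the integral vanishes.)

0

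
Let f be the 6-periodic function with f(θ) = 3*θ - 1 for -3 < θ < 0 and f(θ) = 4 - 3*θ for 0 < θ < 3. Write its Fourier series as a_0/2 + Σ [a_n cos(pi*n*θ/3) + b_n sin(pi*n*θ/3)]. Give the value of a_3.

4/pi**2

a_3 = 1/3 ∫_{-3}^{3} f(θ) cos(pi*θ) dθ.
Split the integral at the breakpoints.
Integrating by parts (boundary term plus one more integral), an antiderivative of (3*θ - 1) cos(pi*θ) is 3*θ*sin(pi*θ)/pi - sin(pi*θ)/pi + 3*cos(pi*θ)/pi**2; evaluating from -3 to 0: ∫_{-3}^{0} (3*θ - 1) cos(pi*θ) dθ = (3/pi**2) - (-3/pi**2) = 6/pi**2.
Integrating by parts (boundary term plus one more integral), an antiderivative of (4 - 3*θ) cos(pi*θ) is -3*θ*sin(pi*θ)/pi + 4*sin(pi*θ)/pi - 3*cos(pi*θ)/pi**2; evaluating from 0 to 3: ∫_{0}^{3} (4 - 3*θ) cos(pi*θ) dθ = (3/pi**2) - (-3/pi**2) = 6/pi**2.
Summing the pieces and multiplying by (1/3) gives a_3 = 4/pi**2.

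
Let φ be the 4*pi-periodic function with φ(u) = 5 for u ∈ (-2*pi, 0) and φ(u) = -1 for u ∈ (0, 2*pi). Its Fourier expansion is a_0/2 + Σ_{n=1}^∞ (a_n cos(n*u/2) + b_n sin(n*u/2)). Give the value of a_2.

0

a_2 = (1/(2*pi)) ∫_{-2*pi}^{2*pi} φ(u) cos(u) du.
Split the integral at the breakpoints.
Directly, an antiderivative of (5) cos(u) is 5*sin(u); evaluating from -2*pi to 0: ∫_{-2*pi}^{0} (5) cos(u) du = (0) - (0) = 0.
Directly, an antiderivative of (-1) cos(u) is -sin(u); evaluating from 0 to 2*pi: ∫_{0}^{2*pi} (-1) cos(u) du = (0) - (0) = 0.
Summing the pieces and multiplying by (1/(2*pi)) gives a_2 = 0.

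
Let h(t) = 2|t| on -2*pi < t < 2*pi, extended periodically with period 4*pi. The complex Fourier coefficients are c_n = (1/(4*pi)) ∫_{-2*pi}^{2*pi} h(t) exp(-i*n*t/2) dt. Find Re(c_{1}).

-8/pi

Since h is real-valued, Re(c_{1}) = (1/(4*pi)) ∫_{-2*pi}^{2*pi} h(t) cos(t/2) dt = a_{1}/2.
h is even and cos(t/2) is even, so the integrand is even: ∫_{-2*pi}^{2*pi} h(t) cos(t/2) dt = 2∫_0^{2*pi} h(t) cos(t/2) dt.
Integrating by parts (boundary term plus one more integral), an antiderivative of (2*t) cos(t/2) is 4*t*sin(t/2) + 8*cos(t/2); evaluating from 0 to 2*pi: ∫_{0}^{2*pi} (2*t) cos(t/2) dt = (-8) - (8) = -16.
So ∫_{-2*pi}^{2*pi} h(t) cos(t/2) dt = -32.
Hence Re(c_{1}) = (1/(4*pi))·(-32) = -8/pi.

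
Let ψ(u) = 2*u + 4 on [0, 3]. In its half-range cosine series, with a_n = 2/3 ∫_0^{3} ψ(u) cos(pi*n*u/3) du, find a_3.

a_3 = 2/3 ∫_0^{3} (2*u + 4) cos(pi*u) du.
Integrating by parts (boundary term plus one more integral), an antiderivative of (2*u + 4) cos(pi*u) is 2*u*sin(pi*u)/pi + 4*sin(pi*u)/pi + 2*cos(pi*u)/pi**2; evaluating from 0 to 3: ∫_{0}^{3} (2*u + 4) cos(pi*u) du = (-2/pi**2) - (2/pi**2) = -4/pi**2.
Hence a_3 = (2/3)·(-4/pi**2) = -8/(3*pi**2).

-8/(3*pi**2)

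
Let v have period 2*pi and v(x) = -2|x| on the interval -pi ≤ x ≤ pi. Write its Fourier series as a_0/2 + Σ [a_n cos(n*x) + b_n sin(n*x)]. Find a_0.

-2*pi

a_0 = 1/pi ∫_{-pi}^{pi} v(x) dx = 1/pi · (-2*pi**2) = -2*pi.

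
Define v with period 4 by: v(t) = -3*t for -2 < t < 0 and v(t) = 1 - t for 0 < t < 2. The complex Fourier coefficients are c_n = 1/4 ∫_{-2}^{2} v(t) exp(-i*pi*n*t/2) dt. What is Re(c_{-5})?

Since v is real-valued, Re(c_{-5}) = 1/4 ∫_{-2}^{2} v(t) cos(-5*pi*t/2) dt = a_{5}/2.
Split the integral at the breakpoints.
Integrating by parts (boundary term plus one more integral), an antiderivative of (-3*t) cos(-5*pi*t/2) is -6*t*sin(5*pi*t/2)/(5*pi) - 12*cos(5*pi*t/2)/(25*pi**2); evaluating from -2 to 0: ∫_{-2}^{0} (-3*t) cos(-5*pi*t/2) dt = (-12/(25*pi**2)) - (12/(25*pi**2)) = -24/(25*pi**2).
Integrating by parts (boundary term plus one more integral), an antiderivative of (1 - t) cos(-5*pi*t/2) is -2*t*sin(5*pi*t/2)/(5*pi) + 2*sin(5*pi*t/2)/(5*pi) - 4*cos(5*pi*t/2)/(25*pi**2); evaluating from 0 to 2: ∫_{0}^{2} (1 - t) cos(-5*pi*t/2) dt = (4/(25*pi**2)) - (-4/(25*pi**2)) = 8/(25*pi**2).
So ∫_{-2}^{2} v(t) cos(-5*pi*t/2) dt = -16/(25*pi**2).
Hence Re(c_{-5}) = (1/4)·(-16/(25*pi**2)) = -4/(25*pi**2).

-4/(25*pi**2)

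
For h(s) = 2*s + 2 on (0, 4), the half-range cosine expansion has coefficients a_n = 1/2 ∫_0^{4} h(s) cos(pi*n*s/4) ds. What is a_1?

-32/pi**2

a_1 = 1/2 ∫_0^{4} (2*s + 2) cos(pi*s/4) ds.
Integrating by parts (boundary term plus one more integral), an antiderivative of (2*s + 2) cos(pi*s/4) is 8*s*sin(pi*s/4)/pi + 8*sin(pi*s/4)/pi + 32*cos(pi*s/4)/pi**2; evaluating from 0 to 4: ∫_{0}^{4} (2*s + 2) cos(pi*s/4) ds = (-32/pi**2) - (32/pi**2) = -64/pi**2.
Hence a_1 = (1/2)·(-64/pi**2) = -32/pi**2.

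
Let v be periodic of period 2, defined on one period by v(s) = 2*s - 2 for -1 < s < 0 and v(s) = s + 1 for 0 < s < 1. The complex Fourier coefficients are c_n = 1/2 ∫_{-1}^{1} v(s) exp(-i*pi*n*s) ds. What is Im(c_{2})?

3/(4*pi)

Since v is real-valued, Im(c_{2}) = -1/2 ∫_{-1}^{1} v(s) sin(2*pi*s) ds = -b_{2}/2.
Split the integral at the breakpoints.
Integrating by parts (boundary term plus one more integral), an antiderivative of (2*s - 2) sin(2*pi*s) is -s*cos(2*pi*s)/pi + sin(2*pi*s)/(2*pi**2) + cos(2*pi*s)/pi; evaluating from -1 to 0: ∫_{-1}^{0} (2*s - 2) sin(2*pi*s) ds = (1/pi) - (2/pi) = -1/pi.
Integrating by parts (boundary term plus one more integral), an antiderivative of (s + 1) sin(2*pi*s) is -s*cos(2*pi*s)/(2*pi) + sin(2*pi*s)/(4*pi**2) - cos(2*pi*s)/(2*pi); evaluating from 0 to 1: ∫_{0}^{1} (s + 1) sin(2*pi*s) ds = (-1/pi) - (-1/(2*pi)) = -1/(2*pi).
So ∫_{-1}^{1} v(s) sin(2*pi*s) ds = -3/(2*pi).
Hence Im(c_{2}) = (-1/2)·(-3/(2*pi)) = 3/(4*pi).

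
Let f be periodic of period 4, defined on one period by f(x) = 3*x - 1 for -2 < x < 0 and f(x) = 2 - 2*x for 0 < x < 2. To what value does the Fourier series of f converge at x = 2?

At x = 2 the one-sided limits are f(2^-) = -2 and f(2^+) = -7.
By Dirichlet's theorem the series converges to their average, [(-2) + (-7)]/2 = -9/2.

-9/2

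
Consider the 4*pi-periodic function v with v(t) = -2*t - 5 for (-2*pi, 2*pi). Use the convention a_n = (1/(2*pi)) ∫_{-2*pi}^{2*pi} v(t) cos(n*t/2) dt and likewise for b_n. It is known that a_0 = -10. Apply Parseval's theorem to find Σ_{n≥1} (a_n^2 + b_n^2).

32*pi**2/3

Parseval: a_0^2/2 + Σ_{n≥1} (a_n^2+b_n^2) = (1/(2*pi)) ∫_{-2*pi}^{2*pi} v(t)^2 dt = 50 + 32*pi**2/3.
Subtract a_0^2/2 = 50: Σ (a_n^2+b_n^2) = 32*pi**2/3.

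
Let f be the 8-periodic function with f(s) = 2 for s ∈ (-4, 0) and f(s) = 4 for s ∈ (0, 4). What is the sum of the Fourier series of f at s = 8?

s = 8 differs from s = 0 by 1 full period(s), and the series is 8-periodic.
At s = 0 the one-sided limits are f(0^-) = 2 and f(0^+) = 4.
By Dirichlet's theorem the series converges to their average, [(2) + (4)]/2 = 3.

3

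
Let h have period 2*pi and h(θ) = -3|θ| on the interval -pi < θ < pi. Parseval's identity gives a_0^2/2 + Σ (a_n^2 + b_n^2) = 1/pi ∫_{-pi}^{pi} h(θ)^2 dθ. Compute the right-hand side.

1/pi ∫_{-pi}^{pi} h(θ)^2 dθ = 1/pi · (6*pi**3) = 6*pi**2.

6*pi**2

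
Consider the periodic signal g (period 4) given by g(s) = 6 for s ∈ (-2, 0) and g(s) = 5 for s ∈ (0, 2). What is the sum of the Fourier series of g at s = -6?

11/2

s = -6 differs from s = 2 by -2 full period(s), and the series is 4-periodic.
At s = 2 the one-sided limits are g(2^-) = 5 and g(2^+) = 6.
By Dirichlet's theorem the series converges to their average, [(5) + (6)]/2 = 11/2.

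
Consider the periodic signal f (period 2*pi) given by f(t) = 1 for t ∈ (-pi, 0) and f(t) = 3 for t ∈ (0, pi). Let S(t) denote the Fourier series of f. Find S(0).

At t = 0 the one-sided limits are f(0^-) = 1 and f(0^+) = 3.
By Dirichlet's theorem the series converges to their average, [(1) + (3)]/2 = 2.

2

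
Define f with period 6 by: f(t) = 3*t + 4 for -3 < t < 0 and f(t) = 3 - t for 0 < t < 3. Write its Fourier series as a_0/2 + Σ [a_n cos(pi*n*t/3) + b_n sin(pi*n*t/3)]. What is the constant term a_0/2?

a_0 = 1/3 ∫_{-3}^{3} f(t) dt = 1/3 · (3) = 1.
So the constant term a_0/2 = 1/2.

1/2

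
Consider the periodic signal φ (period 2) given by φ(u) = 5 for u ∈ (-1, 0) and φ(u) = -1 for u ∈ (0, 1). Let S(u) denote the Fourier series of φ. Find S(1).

At u = 1 the one-sided limits are φ(1^-) = -1 and φ(1^+) = 5.
By Dirichlet's theorem the series converges to their average, [(-1) + (5)]/2 = 2.

2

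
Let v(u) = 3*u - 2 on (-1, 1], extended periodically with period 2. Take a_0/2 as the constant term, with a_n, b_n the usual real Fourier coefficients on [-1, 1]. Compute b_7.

6/(7*pi)

b_7 = ∫_{-1}^{1} v(u) sin(7*pi*u) du.
Integrating by parts (boundary term plus one more integral), an antiderivative of (3*u - 2) sin(7*pi*u) is -3*u*cos(7*pi*u)/(7*pi) + 3*sin(7*pi*u)/(49*pi**2) + 2*cos(7*pi*u)/(7*pi); evaluating from -1 to 1: ∫_{-1}^{1} (3*u - 2) sin(7*pi*u) du = (1/(7*pi)) - (-5/(7*pi)) = 6/(7*pi).
Hence b_7 = 6/(7*pi).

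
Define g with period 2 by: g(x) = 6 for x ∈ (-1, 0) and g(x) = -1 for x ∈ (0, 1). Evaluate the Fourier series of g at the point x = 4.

x = 4 differs from x = 0 by 2 full period(s), and the series is 2-periodic.
At x = 0 the one-sided limits are g(0^-) = 6 and g(0^+) = -1.
By Dirichlet's theorem the series converges to their average, [(6) + (-1)]/2 = 5/2.

5/2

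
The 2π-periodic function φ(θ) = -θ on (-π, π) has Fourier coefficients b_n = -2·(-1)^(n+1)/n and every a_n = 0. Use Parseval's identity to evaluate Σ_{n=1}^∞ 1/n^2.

pi**2/6

Parseval: Σ b_n^2 = (1/π) ∫_{-π}^{π} φ(θ)^2 dθ = 2*pi**2/3.
Σ b_n^2 = Σ 4/n^2, so Σ 1/n^2 = (2*pi**2/3)/4 = pi**2/6.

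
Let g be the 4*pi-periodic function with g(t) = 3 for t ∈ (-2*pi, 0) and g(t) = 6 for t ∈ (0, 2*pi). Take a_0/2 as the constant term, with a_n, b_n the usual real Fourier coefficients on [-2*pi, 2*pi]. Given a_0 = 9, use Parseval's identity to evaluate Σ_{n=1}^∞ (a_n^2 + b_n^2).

Parseval: a_0^2/2 + Σ_{n≥1} (a_n^2+b_n^2) = (1/(2*pi)) ∫_{-2*pi}^{2*pi} g(t)^2 dt = 45.
Subtract a_0^2/2 = 81/2: Σ (a_n^2+b_n^2) = 9/2.

9/2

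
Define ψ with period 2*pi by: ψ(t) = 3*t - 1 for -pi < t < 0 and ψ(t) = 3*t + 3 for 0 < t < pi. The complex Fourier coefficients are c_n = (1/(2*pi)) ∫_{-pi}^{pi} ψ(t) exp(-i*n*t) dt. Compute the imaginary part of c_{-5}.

Since ψ is real-valued, Im(c_{-5}) = -(1/(2*pi)) ∫_{-pi}^{pi} ψ(t) sin(-5*t) dt = b_{5}/2.
Split the integral at the breakpoints.
Integrating by parts (boundary term plus one more integral), an antiderivative of (3*t - 1) sin(-5*t) is 3*t*cos(5*t)/5 - 3*sin(5*t)/25 - cos(5*t)/5; evaluating from -pi to 0: ∫_{-pi}^{0} (3*t - 1) sin(-5*t) dt = (-1/5) - (1/5 + 3*pi/5) = -3*pi/5 - 2/5.
Integrating by parts (boundary term plus one more integral), an antiderivative of (3*t + 3) sin(-5*t) is 3*t*cos(5*t)/5 - 3*sin(5*t)/25 + 3*cos(5*t)/5; evaluating from 0 to pi: ∫_{0}^{pi} (3*t + 3) sin(-5*t) dt = (-3*pi/5 - 3/5) - (3/5) = -3*pi/5 - 6/5.
So ∫_{-pi}^{pi} ψ(t) sin(-5*t) dt = -6*pi/5 - 8/5.
Hence Im(c_{-5}) = (-1/(2*pi))·(-6*pi/5 - 8/5) = (4 + 3*pi)/(5*pi).

(4 + 3*pi)/(5*pi)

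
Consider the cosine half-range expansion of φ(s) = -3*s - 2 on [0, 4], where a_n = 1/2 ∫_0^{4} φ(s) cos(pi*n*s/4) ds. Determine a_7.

48/(49*pi**2)

a_7 = 1/2 ∫_0^{4} (-3*s - 2) cos(7*pi*s/4) ds.
Integrating by parts (boundary term plus one more integral), an antiderivative of (-3*s - 2) cos(7*pi*s/4) is -12*s*sin(7*pi*s/4)/(7*pi) - 8*sin(7*pi*s/4)/(7*pi) - 48*cos(7*pi*s/4)/(49*pi**2); evaluating from 0 to 4: ∫_{0}^{4} (-3*s - 2) cos(7*pi*s/4) ds = (48/(49*pi**2)) - (-48/(49*pi**2)) = 96/(49*pi**2).
Hence a_7 = (1/2)·(96/(49*pi**2)) = 48/(49*pi**2).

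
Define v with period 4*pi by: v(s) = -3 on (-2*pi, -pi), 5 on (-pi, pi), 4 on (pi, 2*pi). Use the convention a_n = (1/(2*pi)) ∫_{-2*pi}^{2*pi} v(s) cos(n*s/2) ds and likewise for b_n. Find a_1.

a_1 = (1/(2*pi)) ∫_{-2*pi}^{2*pi} v(s) cos(s/2) ds.
Split the integral at the breakpoints.
Directly, an antiderivative of (-3) cos(s/2) is -6*sin(s/2); evaluating from -2*pi to -pi: ∫_{-2*pi}^{-pi} (-3) cos(s/2) ds = (6) - (0) = 6.
Directly, an antiderivative of (5) cos(s/2) is 10*sin(s/2); evaluating from -pi to pi: ∫_{-pi}^{pi} (5) cos(s/2) ds = (10) - (-10) = 20.
Directly, an antiderivative of (4) cos(s/2) is 8*sin(s/2); evaluating from pi to 2*pi: ∫_{pi}^{2*pi} (4) cos(s/2) ds = (0) - (8) = -8.
Summing the pieces and multiplying by (1/(2*pi)) gives a_1 = 9/pi.

9/pi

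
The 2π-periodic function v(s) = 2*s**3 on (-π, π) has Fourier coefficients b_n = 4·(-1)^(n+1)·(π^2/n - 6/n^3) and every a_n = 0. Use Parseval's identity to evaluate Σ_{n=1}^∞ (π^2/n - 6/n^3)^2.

Parseval: Σ b_n^2 = (1/π) ∫_{-π}^{π} v(s)^2 ds = 8*pi**6/7.
b_n^2 = 16·(π^2/n - 6/n^3)^2, so the sum equals (8*pi**6/7)/16 = pi**6/14.

pi**6/14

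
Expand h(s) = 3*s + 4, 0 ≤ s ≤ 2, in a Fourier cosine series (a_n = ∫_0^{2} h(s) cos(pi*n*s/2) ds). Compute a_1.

a_1 = ∫_0^{2} (3*s + 4) cos(pi*s/2) ds.
Integrating by parts (boundary term plus one more integral), an antiderivative of (3*s + 4) cos(pi*s/2) is 6*s*sin(pi*s/2)/pi + 8*sin(pi*s/2)/pi + 12*cos(pi*s/2)/pi**2; evaluating from 0 to 2: ∫_{0}^{2} (3*s + 4) cos(pi*s/2) ds = (-12/pi**2) - (12/pi**2) = -24/pi**2.
Hence a_1 = -24/pi**2.

-24/pi**2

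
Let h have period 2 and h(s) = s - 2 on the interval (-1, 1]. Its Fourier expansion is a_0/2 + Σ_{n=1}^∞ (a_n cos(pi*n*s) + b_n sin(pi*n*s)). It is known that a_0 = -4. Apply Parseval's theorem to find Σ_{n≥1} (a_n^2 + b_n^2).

2/3

Parseval: a_0^2/2 + Σ_{n≥1} (a_n^2+b_n^2) = ∫_{-1}^{1} h(s)^2 ds = 26/3.
Subtract a_0^2/2 = 8: Σ (a_n^2+b_n^2) = 2/3.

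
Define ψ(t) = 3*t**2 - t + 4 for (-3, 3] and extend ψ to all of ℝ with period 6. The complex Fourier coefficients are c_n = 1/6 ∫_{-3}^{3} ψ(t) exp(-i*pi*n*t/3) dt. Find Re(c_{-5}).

Since ψ is real-valued, Re(c_{-5}) = 1/6 ∫_{-3}^{3} ψ(t) cos(-5*pi*t/3) dt = a_{5}/2.
Integrating by parts twice (tabular method), an antiderivative of (3*t**2 - t + 4) cos(-5*pi*t/3) is 9*t**2*sin(5*pi*t/3)/(5*pi) - 3*t*sin(5*pi*t/3)/(5*pi) + 54*t*cos(5*pi*t/3)/(25*pi**2) - 162*sin(5*pi*t/3)/(125*pi**3) + 12*sin(5*pi*t/3)/(5*pi) - 9*cos(5*pi*t/3)/(25*pi**2); evaluating from -3 to 3: ∫_{-3}^{3} (3*t**2 - t + 4) cos(-5*pi*t/3) dt = (-153/(25*pi**2)) - (171/(25*pi**2)) = -324/(25*pi**2).
Hence Re(c_{-5}) = (1/6)·(-324/(25*pi**2)) = -54/(25*pi**2).

-54/(25*pi**2)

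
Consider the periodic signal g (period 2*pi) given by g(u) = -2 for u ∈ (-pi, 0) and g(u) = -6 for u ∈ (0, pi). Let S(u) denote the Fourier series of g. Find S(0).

-4

At u = 0 the one-sided limits are g(0^-) = -2 and g(0^+) = -6.
By Dirichlet's theorem the series converges to their average, [(-2) + (-6)]/2 = -4.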